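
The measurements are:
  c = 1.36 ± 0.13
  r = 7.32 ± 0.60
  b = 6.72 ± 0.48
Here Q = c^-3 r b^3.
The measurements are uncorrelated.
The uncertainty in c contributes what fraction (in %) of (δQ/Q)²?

(δQ/Q)² = (-3·δc/c)² + (1·δr/r)² + (3·δb/b)²
  c term: (-3×0.0956)² = 0.0822
  r term: (1×0.0820)² = 0.00672
  b term: (3×0.0714)² = 0.0459
Total = 0.135. Share from c = 0.0822/0.135 = 0.610.

61.0%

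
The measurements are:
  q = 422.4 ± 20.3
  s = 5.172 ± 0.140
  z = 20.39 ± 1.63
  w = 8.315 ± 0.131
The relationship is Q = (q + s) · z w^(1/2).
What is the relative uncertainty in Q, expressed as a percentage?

Let u = q + s = 427.6. δu = √(δq² + δs²) = √(412 + 0.0196) = 20.3, so δu/u = 0.0475.
Q is then a monomial in u, z, w:
δQ/Q = √((δu/u)² + (1·δz/z)² + (½·δw/w)²) = √(0.00225 + 0.00639 + 6.21e-05) = 0.0933

9.33%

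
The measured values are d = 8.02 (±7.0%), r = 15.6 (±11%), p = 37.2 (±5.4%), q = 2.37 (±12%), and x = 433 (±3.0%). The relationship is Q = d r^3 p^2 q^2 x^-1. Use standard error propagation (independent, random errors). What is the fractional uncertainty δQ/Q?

0.429

Relative error in a monomial: (δQ/Q)² = Σ (nᵢ · δxᵢ/xᵢ)².
  (1·δd/d)² = (1×0.0700)² = 0.00490;  (3·δr/r)² = (3×0.110)² = 0.109;  (2·δp/p)² = (2×0.0540)² = 0.0117;  (2·δq/q)² = (2×0.120)² = 0.0576;  (-1·δx/x)² = (-1×0.0300)² = 0.000900
δQ/Q = √(0.184) = 0.429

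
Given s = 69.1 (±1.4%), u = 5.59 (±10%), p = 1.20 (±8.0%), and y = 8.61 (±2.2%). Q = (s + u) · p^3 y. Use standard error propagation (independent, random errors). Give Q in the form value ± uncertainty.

1110 ± 268

Let w = s + u = 74.7. δw = √(δs² + δu²) = √(0.936 + 0.312) = 1.12, so δw/w = 0.0150.
Q is then a monomial in w, p, y:
δQ/Q = √((δw/w)² + (3·δp/p)² + (1·δy/y)²) = √(0.000224 + 0.0576 + 0.000484) = 0.241
Q = 1110, so δQ = 0.241 × 1110 = 268.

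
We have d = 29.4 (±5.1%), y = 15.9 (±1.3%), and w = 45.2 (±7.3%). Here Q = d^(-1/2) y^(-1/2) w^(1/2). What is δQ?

Products/powers → add relative errors in quadrature, weighted by exponent:
  (−½·δd/d)² = (-0.5×0.0510)² = 0.000650;  (−½·δy/y)² = (-0.5×0.0130)² = 4.23e-05;  (½·δw/w)² = (0.5×0.0730)² = 0.00133
δQ/Q = √(0.00202) = 0.0450
Q = 0.311, so δQ = 0.0450 × 0.311 = 0.0140.

0.0140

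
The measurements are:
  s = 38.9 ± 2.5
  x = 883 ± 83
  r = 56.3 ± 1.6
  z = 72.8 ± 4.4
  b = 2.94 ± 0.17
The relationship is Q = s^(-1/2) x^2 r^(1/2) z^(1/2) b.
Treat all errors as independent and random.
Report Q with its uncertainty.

For a monomial Q ∝ s^(-1/2), x^2, r^(1/2), z^(1/2), b, fractional errors add in quadrature:
  (−½·δs/s)² = (-0.5×0.0643)² = 0.00103;  (2·δx/x)² = (2×0.0940)² = 0.0353;  (½·δr/r)² = (0.5×0.0284)² = 0.000202;  (½·δz/z)² = (0.5×0.0604)² = 0.000913;  (1·δb/b)² = (1×0.0578)² = 0.00334
δQ/Q = √(0.0408) = 0.202
Q = 2.35e+07, so δQ = 0.202 × 2.35e+07 = 4.75e+06.

(2.35 ± 0.475) × 10^7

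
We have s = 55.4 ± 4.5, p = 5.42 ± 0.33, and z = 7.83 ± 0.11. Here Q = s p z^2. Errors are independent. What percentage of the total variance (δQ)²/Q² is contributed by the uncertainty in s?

(δQ/Q)² = (1·δs/s)² + (1·δp/p)² + (2·δz/z)²
  s term: (1×0.0812)² = 0.00660
  p term: (1×0.0609)² = 0.00371
  z term: (2×0.0140)² = 0.000789
Total = 0.0111. Share from s = 0.00660/0.0111 = 0.595.

59.5%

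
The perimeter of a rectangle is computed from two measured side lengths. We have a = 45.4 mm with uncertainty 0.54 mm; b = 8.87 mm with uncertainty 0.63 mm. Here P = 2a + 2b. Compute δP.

1.66 mm

Each term contributes (cᵢ δxᵢ)² to (δP)²:
  (2·δa)² = 1.17;  (2·δb)² = 1.59
δP = √(2.75) = 1.66 mm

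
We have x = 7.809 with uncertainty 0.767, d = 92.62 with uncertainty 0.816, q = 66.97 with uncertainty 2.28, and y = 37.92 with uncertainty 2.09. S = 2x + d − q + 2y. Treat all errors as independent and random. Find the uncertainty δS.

5.07

Each term contributes (cᵢ δxᵢ)² to (δS)²:
  (2·δx)² = 2.35;  (δd)² = 0.666;  (δq)² = 5.20;  (2·δy)² = 17.5
δS = √(25.7) = 5.07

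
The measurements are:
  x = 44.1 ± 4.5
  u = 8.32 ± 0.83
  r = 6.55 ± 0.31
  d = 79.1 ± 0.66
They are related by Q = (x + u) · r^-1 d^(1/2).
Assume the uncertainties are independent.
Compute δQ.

7.07

Let w = x + u = 52.4. δw = √(δx² + δu²) = √(20.2 + 0.689) = 4.58, so δw/w = 0.0873.
Q is then a monomial in w, r, d:
δQ/Q = √((δw/w)² + (-1·δr/r)² + (½·δd/d)²) = √(0.00762 + 0.00224 + 1.74e-05) = 0.0994
Q = 71.2, so δQ = 0.0994 × 71.2 = 7.07.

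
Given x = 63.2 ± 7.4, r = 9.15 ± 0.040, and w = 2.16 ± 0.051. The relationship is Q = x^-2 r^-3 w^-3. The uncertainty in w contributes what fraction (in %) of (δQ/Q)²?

8.36%

(δQ/Q)² = (-2·δx/x)² + (-3·δr/r)² + (-3·δw/w)²
  x term: (-2×0.117)² = 0.0548
  r term: (-3×0.00437)² = 0.000172
  w term: (-3×0.0236)² = 0.00502
Total = 0.0600. Share from w = 0.00502/0.0600 = 0.0836.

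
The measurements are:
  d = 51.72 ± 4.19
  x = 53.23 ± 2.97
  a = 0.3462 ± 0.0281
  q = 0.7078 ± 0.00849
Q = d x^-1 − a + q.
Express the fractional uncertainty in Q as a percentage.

7.50%

Let p = d·x^-1 = 0.9716. δp/p = √((1·δd/d)² + (-1·δx/x)²) = √(0.00656 + 0.00311) = 0.0984, so δp = 0.0956.
Q = p − a + q: δQ = √(δp² + δa² + δq²) = √(0.00914 + 0.000790 + 7.21e-05) = 0.1000
Q = 1.333, so δQ/Q = 0.1000/1.333 = 0.0750.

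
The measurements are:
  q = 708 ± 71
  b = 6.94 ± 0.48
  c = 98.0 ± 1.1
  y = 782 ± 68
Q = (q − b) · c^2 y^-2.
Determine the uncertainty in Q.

2.23

Let u = q − b = 701. δu = √(δq² + δb²) = √(5040 + 0.230) = 71.0, so δu/u = 0.101.
Q is then a monomial in u, c, y:
δQ/Q = √((δu/u)² + (2·δc/c)² + (-2·δy/y)²) = √(0.0103 + 0.000504 + 0.0302) = 0.203
Q = 11.0, so δQ = 0.203 × 11.0 = 2.23.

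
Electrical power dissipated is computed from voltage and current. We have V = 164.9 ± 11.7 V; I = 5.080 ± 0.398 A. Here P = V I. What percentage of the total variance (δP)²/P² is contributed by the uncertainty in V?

(δP/P)² = (1·δV/V)² + (1·δI/I)²
  V term: (1×0.0710)² = 0.00503
  I term: (1×0.0783)² = 0.00614
Total = 0.0112. Share from V = 0.00503/0.0112 = 0.451.

45.1%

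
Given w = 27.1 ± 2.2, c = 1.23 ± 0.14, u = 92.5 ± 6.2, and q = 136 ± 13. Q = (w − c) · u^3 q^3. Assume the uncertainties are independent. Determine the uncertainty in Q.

1.86e+13

Let h = w − c = 25.9. δh = √(δw² + δc²) = √(4.84 + 0.0196) = 2.20, so δh/h = 0.0852.
Q is then a monomial in h, u, q:
δQ/Q = √((δh/h)² + (3·δu/u)² + (3·δq/q)²) = √(0.00726 + 0.0404 + 0.0822) = 0.360
Q = 5.15e+13, so δQ = 0.360 × 5.15e+13 = 1.86e+13.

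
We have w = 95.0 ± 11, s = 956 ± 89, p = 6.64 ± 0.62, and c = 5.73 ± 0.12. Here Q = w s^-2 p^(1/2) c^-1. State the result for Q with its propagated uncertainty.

(4.67 ± 1.05) × 10^-5

Relative error in a monomial: (δQ/Q)² = Σ (nᵢ · δxᵢ/xᵢ)².
  (1·δw/w)² = (1×0.116)² = 0.0134;  (-2·δs/s)² = (-2×0.0931)² = 0.0347;  (½·δp/p)² = (0.5×0.0934)² = 0.00218;  (-1·δc/c)² = (-1×0.0209)² = 0.000439
δQ/Q = √(0.0507) = 0.225
Q = 4.67e-05, so δQ = 0.225 × 4.67e-05 = 1.05e-05.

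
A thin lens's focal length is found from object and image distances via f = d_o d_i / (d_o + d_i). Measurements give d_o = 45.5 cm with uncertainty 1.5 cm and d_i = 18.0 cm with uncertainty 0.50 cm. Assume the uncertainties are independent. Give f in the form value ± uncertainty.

∂f/∂d_o = (d_i/(d_o+d_i))² = 0.0804;  ∂f/∂d_i = (d_o/(d_o+d_i))² = 0.513
δf = √((∂f/∂d_o · δd_o)² + (∂f/∂d_i · δd_i)²) = √(0.0145 + 0.0659) = 0.284 cm
f = 12.9 cm.

12.9 ± 0.284 cm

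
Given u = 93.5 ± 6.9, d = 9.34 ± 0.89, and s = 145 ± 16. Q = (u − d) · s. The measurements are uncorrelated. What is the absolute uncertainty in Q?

Let w = u − d = 84.2. δw = √(δu² + δd²) = √(47.6 + 0.792) = 6.96, so δw/w = 0.0827.
Q is then a monomial in w, s:
δQ/Q = √((δw/w)² + (1·δs/s)²) = √(0.00683 + 0.0122) = 0.138
Q = 12200, so δQ = 0.138 × 12200 = 1680.

1680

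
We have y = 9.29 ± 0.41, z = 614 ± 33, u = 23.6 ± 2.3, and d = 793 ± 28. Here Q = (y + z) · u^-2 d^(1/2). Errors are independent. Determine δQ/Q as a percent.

Let w = y + z = 623. δw = √(δy² + δz²) = √(0.168 + 1090) = 33.0, so δw/w = 0.0529.
Q is then a monomial in w, u, d:
δQ/Q = √((δw/w)² + (-2·δu/u)² + (½·δd/d)²) = √(0.00280 + 0.0380 + 0.000312) = 0.203

20.3%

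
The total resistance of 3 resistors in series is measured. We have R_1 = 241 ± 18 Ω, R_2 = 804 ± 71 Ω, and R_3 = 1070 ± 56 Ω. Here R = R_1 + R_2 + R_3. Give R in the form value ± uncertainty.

2120 ± 92.2 Ω

For a sum/difference, combine absolute errors in quadrature:
  (δR_1)² = 324;  (δR_2)² = 5040;  (δR_3)² = 3140
δR = √(8500) = 92.2 Ω
R = 2120 Ω.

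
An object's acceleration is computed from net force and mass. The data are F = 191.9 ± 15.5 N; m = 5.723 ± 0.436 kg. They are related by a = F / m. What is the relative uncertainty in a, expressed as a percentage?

Since a is a product/quotient, work with relative uncertainties:
  (1·δF/F)² = (1×0.0808)² = 0.00652;  (-1·δm/m)² = (-1×0.0762)² = 0.00580
δa/a = √(0.0123) = 0.111

11.1%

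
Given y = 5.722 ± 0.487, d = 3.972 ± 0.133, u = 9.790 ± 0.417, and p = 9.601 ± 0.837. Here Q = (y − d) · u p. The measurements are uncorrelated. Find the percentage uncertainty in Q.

30.4%

Let w = y − d = 1.750. δw = √(δy² + δd²) = √(0.237 + 0.0177) = 0.505, so δw/w = 0.288.
Q is then a monomial in w, u, p:
δQ/Q = √((δw/w)² + (1·δu/u)² + (1·δp/p)²) = √(0.0832 + 0.00181 + 0.00760) = 0.304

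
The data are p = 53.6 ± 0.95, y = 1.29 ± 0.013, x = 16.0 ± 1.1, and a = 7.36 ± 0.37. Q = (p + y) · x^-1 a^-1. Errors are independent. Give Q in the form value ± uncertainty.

0.466 ± 0.0405

Let u = p + y = 54.9. δu = √(δp² + δy²) = √(0.902 + 0.000169) = 0.950, so δu/u = 0.0173.
Q is then a monomial in u, x, a:
δQ/Q = √((δu/u)² + (-1·δx/x)² + (-1·δa/a)²) = √(0.000300 + 0.00473 + 0.00253) = 0.0869
Q = 0.466, so δQ = 0.0869 × 0.466 = 0.0405.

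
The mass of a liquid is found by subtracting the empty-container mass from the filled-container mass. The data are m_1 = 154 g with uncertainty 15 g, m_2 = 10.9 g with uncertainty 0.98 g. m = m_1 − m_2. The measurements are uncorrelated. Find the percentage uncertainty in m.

Absolute uncertainties add in quadrature for a linear combination:
  (δm_1)² = 225;  (δm_2)² = 0.960
δm = √(226) = 15.0 g
m = 143 g, so δm/m = 15.0/143 = 0.105.

10.5%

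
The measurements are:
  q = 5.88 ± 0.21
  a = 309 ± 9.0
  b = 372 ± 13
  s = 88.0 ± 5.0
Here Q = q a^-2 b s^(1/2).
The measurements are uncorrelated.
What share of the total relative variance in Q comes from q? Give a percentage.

19.0%

(δQ/Q)² = (1·δq/q)² + (-2·δa/a)² + (1·δb/b)² + (½·δs/s)²
  q term: (1×0.0357)² = 0.00128
  a term: (-2×0.0291)² = 0.00339
  b term: (1×0.0349)² = 0.00122
  s term: (0.5×0.0568)² = 0.000807
Total = 0.00670. Share from q = 0.00128/0.00670 = 0.190.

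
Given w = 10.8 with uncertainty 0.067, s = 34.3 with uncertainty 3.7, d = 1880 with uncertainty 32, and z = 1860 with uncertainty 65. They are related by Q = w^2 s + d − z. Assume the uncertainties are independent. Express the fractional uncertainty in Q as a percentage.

11.0%

Let p = w^2·s = 4000. δp/p = √((2·δw/w)² + (1·δs/s)²) = √(0.000154 + 0.0116) = 0.109, so δp = 434.
Q = p + d − z: δQ = √(δp² + δd² + δz²) = √(1.89e+05 + 1020 + 4220) = 440
Q = 4020, so δQ/Q = 440/4020 = 0.110.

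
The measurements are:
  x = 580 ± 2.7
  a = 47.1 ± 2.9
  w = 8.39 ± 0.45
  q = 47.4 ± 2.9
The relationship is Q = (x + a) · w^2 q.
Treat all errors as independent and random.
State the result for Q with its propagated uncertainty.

(2.09 ± 0.259) × 10^6

Let u = x + a = 627. δu = √(δx² + δa²) = √(7.29 + 8.41) = 3.96, so δu/u = 0.00632.
Q is then a monomial in u, w, q:
δQ/Q = √((δu/u)² + (2·δw/w)² + (1·δq/q)²) = √(3.99e-05 + 0.0115 + 0.00374) = 0.124
Q = 2.09e+06, so δQ = 0.124 × 2.09e+06 = 2.59e+05.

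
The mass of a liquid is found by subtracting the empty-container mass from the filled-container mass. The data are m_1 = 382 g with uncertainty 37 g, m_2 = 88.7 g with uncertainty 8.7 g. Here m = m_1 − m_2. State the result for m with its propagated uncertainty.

293 ± 38.0 g

Sums and differences: (δm)² = Σ (cᵢ δxᵢ)².
  (δm_1)² = 1370;  (δm_2)² = 75.7
δm = √(1440) = 38.0 g
m = 293 g.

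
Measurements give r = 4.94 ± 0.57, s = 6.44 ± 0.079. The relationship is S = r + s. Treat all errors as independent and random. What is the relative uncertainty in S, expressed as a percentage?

5.06%

S is a linear combination, so absolute uncertainties add in quadrature:
  (δr)² = 0.325;  (δs)² = 0.00624
δS = √(0.331) = 0.575
S = 11.4, so δS/S = 0.575/11.4 = 0.0506.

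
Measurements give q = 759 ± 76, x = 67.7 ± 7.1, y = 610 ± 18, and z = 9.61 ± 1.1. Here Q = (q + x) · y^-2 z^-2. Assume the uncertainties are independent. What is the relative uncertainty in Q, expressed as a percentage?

Let u = q + x = 827. δu = √(δq² + δx²) = √(5780 + 50.4) = 76.3, so δu/u = 0.0923.
Q is then a monomial in u, y, z:
δQ/Q = √((δu/u)² + (-2·δy/y)² + (-2·δz/z)²) = √(0.00853 + 0.00348 + 0.0524) = 0.254

25.4%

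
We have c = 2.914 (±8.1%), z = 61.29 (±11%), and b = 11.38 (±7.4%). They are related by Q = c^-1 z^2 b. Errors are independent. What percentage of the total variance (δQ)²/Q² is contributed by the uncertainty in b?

9.06%

(δQ/Q)² = (-1·δc/c)² + (2·δz/z)² + (1·δb/b)²
  c term: (-1×0.0810)² = 0.00656
  z term: (2×0.110)² = 0.0484
  b term: (1×0.0740)² = 0.00548
Total = 0.0604. Share from b = 0.00548/0.0604 = 0.0906.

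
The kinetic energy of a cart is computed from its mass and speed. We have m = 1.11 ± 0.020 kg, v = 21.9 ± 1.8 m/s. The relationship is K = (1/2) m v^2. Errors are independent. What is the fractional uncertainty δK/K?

0.165

Relative error in a monomial: (δK/K)² = Σ (nᵢ · δxᵢ/xᵢ)².
  (1·δm/m)² = (1×0.0180)² = 0.000325;  (2·δv/v)² = (2×0.0822)² = 0.0270
δK/K = √(0.0273) = 0.165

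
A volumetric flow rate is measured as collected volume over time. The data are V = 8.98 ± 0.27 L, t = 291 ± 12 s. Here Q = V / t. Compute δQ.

0.00157 L/s

Since Q is a product/quotient, work with relative uncertainties:
  (1·δV/V)² = (1×0.0301)² = 0.000904;  (-1·δt/t)² = (-1×0.0412)² = 0.00170
δQ/Q = √(0.00260) = 0.0510
Q = 0.0309 L/s, so δQ = 0.0510 × 0.0309 = 0.00157 L/s.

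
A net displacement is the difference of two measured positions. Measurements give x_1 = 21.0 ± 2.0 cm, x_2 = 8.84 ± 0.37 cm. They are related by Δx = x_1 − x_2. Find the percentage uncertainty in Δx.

16.7%

For a sum/difference, combine absolute errors in quadrature:
  (δx_1)² = 4.00;  (δx_2)² = 0.137
δΔx = √(4.14) = 2.03 cm
Δx = 12.2 cm, so δΔx/Δx = 2.03/12.2 = 0.167.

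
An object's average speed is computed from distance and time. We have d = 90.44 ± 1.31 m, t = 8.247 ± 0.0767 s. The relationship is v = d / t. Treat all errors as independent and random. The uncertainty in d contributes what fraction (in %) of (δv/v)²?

70.8%

(δv/v)² = (1·δd/d)² + (-1·δt/t)²
  d term: (1×0.0145)² = 0.000210
  t term: (-1×0.00930)² = 8.65e-05
Total = 0.000296. Share from d = 0.000210/0.000296 = 0.708.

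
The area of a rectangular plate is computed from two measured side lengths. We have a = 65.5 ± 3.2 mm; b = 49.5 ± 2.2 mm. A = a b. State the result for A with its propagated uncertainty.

3240 ± 214 mm^2

Each factor contributes (exponent × relative error)² to (δA/A)²:
  (1·δa/a)² = (1×0.0489)² = 0.00239;  (1·δb/b)² = (1×0.0444)² = 0.00198
δA/A = √(0.00436) = 0.0660
A = 3240 mm^2, so δA = 0.0660 × 3240 = 214 mm^2.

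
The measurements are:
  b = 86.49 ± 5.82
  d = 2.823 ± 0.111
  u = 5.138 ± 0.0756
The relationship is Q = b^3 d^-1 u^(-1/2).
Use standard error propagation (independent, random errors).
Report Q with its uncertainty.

101100 ± 20800

Products/powers → add relative errors in quadrature, weighted by exponent:
  (3·δb/b)² = (3×0.0673)² = 0.0408;  (-1·δd/d)² = (-1×0.0393)² = 0.00155;  (−½·δu/u)² = (-0.5×0.0147)² = 5.41e-05
δQ/Q = √(0.0424) = 0.206
Q = 101100, so δQ = 0.206 × 101100 = 20800.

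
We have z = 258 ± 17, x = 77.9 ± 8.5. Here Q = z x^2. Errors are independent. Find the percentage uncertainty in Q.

22.8%

For a monomial Q ∝ z, x^2, fractional errors add in quadrature:
  (1·δz/z)² = (1×0.0659)² = 0.00434;  (2·δx/x)² = (2×0.109)² = 0.0476
δQ/Q = √(0.0520) = 0.228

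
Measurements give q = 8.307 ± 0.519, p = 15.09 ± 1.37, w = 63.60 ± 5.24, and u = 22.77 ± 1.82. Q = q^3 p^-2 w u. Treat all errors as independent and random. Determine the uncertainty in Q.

Since Q is a product/quotient, work with relative uncertainties:
  (3·δq/q)² = (3×0.0625)² = 0.0351;  (-2·δp/p)² = (-2×0.0908)² = 0.0330;  (1·δw/w)² = (1×0.0824)² = 0.00679;  (1·δu/u)² = (1×0.0799)² = 0.00639
δQ/Q = √(0.0813) = 0.285
Q = 3646, so δQ = 0.285 × 3646 = 1040.

1040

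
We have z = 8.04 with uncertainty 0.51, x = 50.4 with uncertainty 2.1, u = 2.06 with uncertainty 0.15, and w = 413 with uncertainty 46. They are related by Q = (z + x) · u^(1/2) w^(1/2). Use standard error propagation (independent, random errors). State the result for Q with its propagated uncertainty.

Let h = z + x = 58.4. δh = √(δz² + δx²) = √(0.260 + 4.41) = 2.16, so δh/h = 0.0370.
Q is then a monomial in h, u, w:
δQ/Q = √((δh/h)² + (½·δu/u)² + (½·δw/w)²) = √(0.00137 + 0.00133 + 0.00310) = 0.0761
Q = 1700, so δQ = 0.0761 × 1700 = 130.

1700 ± 130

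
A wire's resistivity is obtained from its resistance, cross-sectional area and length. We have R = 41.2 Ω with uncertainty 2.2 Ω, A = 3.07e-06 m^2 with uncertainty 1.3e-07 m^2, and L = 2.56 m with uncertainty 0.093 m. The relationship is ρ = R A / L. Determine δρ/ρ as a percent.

7.72%

Relative error in a monomial: (δρ/ρ)² = Σ (nᵢ · δxᵢ/xᵢ)².
  (1·δR/R)² = (1×0.0534)² = 0.00285;  (1·δA/A)² = (1×0.0423)² = 0.00179;  (-1·δL/L)² = (-1×0.0363)² = 0.00132
δρ/ρ = √(0.00596) = 0.0772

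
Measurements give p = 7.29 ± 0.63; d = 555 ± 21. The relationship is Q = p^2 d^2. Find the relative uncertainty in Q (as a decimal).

0.189

For a monomial Q ∝ p^2, d^2, fractional errors add in quadrature:
  (2·δp/p)² = (2×0.0864)² = 0.0299;  (2·δd/d)² = (2×0.0378)² = 0.00573
δQ/Q = √(0.0356) = 0.189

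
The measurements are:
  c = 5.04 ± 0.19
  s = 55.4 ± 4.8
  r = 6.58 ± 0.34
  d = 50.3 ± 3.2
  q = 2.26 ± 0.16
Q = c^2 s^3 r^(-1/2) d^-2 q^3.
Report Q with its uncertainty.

Relative error in a monomial: (δQ/Q)² = Σ (nᵢ · δxᵢ/xᵢ)².
  (2·δc/c)² = (2×0.0377)² = 0.00568;  (3·δs/s)² = (3×0.0866)² = 0.0676;  (−½·δr/r)² = (-0.5×0.0517)² = 0.000667;  (-2·δd/d)² = (-2×0.0636)² = 0.0162;  (3·δq/q)² = (3×0.0708)² = 0.0451
δQ/Q = √(0.135) = 0.368
Q = 7680, so δQ = 0.368 × 7680 = 2820.

7680 ± 2820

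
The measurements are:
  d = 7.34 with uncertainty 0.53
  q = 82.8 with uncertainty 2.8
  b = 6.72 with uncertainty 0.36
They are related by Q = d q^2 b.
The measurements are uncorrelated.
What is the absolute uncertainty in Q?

Q is a product of powers, so relative uncertainties combine in quadrature:
  (1·δd/d)² = (1×0.0722)² = 0.00521;  (2·δq/q)² = (2×0.0338)² = 0.00457;  (1·δb/b)² = (1×0.0536)² = 0.00287
δQ/Q = √(0.0127) = 0.113
Q = 3.38e+05, so δQ = 0.113 × 3.38e+05 = 38000.

38000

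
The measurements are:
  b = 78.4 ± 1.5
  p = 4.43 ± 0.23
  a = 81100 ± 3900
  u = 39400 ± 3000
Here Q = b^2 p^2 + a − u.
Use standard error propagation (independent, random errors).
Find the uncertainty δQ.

14200

Let w = b^2·p^2 = 1.21e+05. δw/w = √((2·δb/b)² + (2·δp/p)²) = √(0.00146 + 0.0108) = 0.111, so δw = 13300.
Q = w + a − u: δQ = √(δw² + δa² + δu²) = √(1.78e+08 + 1.52e+07 + 9e+06) = 14200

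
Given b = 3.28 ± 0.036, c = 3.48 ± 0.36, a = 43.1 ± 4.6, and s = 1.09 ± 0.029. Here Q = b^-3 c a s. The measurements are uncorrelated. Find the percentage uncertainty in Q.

Since Q is a product/quotient, work with relative uncertainties:
  (-3·δb/b)² = (-3×0.0110)² = 0.00108;  (1·δc/c)² = (1×0.103)² = 0.0107;  (1·δa/a)² = (1×0.107)² = 0.0114;  (1·δs/s)² = (1×0.0266)² = 0.000708
δQ/Q = √(0.0239) = 0.155

15.5%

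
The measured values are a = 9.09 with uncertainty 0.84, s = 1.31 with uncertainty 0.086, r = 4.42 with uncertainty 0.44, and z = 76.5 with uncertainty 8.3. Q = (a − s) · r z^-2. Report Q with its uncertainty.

0.00588 ± 0.00154

Let u = a − s = 7.78. δu = √(δa² + δs²) = √(0.706 + 0.00740) = 0.844, so δu/u = 0.109.
Q is then a monomial in u, r, z:
δQ/Q = √((δu/u)² + (1·δr/r)² + (-2·δz/z)²) = √(0.0118 + 0.00991 + 0.0471) = 0.262
Q = 0.00588, so δQ = 0.262 × 0.00588 = 0.00154.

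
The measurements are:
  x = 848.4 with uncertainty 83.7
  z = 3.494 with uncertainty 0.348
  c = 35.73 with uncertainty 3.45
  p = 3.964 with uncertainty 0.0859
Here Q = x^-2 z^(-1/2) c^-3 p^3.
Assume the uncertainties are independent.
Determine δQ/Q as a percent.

36.0%

Relative error in a monomial: (δQ/Q)² = Σ (nᵢ · δxᵢ/xᵢ)².
  (-2·δx/x)² = (-2×0.0987)² = 0.0389;  (−½·δz/z)² = (-0.5×0.0996)² = 0.00248;  (-3·δc/c)² = (-3×0.0966)² = 0.0839;  (3·δp/p)² = (3×0.0217)² = 0.00423
δQ/Q = √(0.130) = 0.360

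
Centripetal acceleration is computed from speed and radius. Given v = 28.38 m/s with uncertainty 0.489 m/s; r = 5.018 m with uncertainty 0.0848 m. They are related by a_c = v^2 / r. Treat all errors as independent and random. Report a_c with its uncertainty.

160.5 ± 6.16 m/s^2

Relative error in a monomial: (δa_c/a_c)² = Σ (nᵢ · δxᵢ/xᵢ)².
  (2·δv/v)² = (2×0.0172)² = 0.00119;  (-1·δr/r)² = (-1×0.0169)² = 0.000286
δa_c/a_c = √(0.00147) = 0.0384
a_c = 160.5 m/s^2, so δa_c = 0.0384 × 160.5 = 6.16 m/s^2.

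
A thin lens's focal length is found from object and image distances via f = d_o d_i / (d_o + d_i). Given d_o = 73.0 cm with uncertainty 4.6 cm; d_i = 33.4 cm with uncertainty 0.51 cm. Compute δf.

∂f/∂d_o = (d_i/(d_o+d_i))² = 0.0985;  ∂f/∂d_i = (d_o/(d_o+d_i))² = 0.471
δf = √((∂f/∂d_o · δd_o)² + (∂f/∂d_i · δd_i)²) = √(0.205 + 0.0576) = 0.513 cm

0.513 cm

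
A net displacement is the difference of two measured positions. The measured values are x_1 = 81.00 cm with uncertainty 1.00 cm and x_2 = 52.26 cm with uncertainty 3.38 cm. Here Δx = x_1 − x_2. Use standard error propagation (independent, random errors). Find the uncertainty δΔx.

For a sum/difference, combine absolute errors in quadrature:
  (δx_1)² = 1.00;  (δx_2)² = 11.4
δΔx = √(12.4) = 3.52 cm

3.52 cm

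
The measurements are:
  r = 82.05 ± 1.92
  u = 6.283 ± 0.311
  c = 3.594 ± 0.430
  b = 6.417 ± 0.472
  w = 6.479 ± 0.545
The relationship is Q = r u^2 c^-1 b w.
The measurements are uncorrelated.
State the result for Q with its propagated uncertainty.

37470 ± 7220

Relative error in a monomial: (δQ/Q)² = Σ (nᵢ · δxᵢ/xᵢ)².
  (1·δr/r)² = (1×0.0234)² = 0.000548;  (2·δu/u)² = (2×0.0495)² = 0.00980;  (-1·δc/c)² = (-1×0.120)² = 0.0143;  (1·δb/b)² = (1×0.0736)² = 0.00541;  (1·δw/w)² = (1×0.0841)² = 0.00708
δQ/Q = √(0.0371) = 0.193
Q = 37470, so δQ = 0.193 × 37470 = 7220.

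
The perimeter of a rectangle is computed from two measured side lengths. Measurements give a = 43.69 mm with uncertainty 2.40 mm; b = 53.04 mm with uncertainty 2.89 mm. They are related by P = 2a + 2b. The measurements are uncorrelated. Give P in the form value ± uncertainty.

193.5 ± 7.51 mm

For a sum/difference, combine absolute errors in quadrature:
  (2·δa)² = 23.0;  (2·δb)² = 33.4
δP = √(56.4) = 7.51 mm
P = 193.5 mm.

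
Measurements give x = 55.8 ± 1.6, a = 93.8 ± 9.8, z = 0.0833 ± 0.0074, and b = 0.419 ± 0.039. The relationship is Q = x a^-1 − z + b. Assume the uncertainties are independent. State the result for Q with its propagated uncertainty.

0.931 ± 0.0757

Let p = x·a^-1 = 0.595. δp/p = √((1·δx/x)² + (-1·δa/a)²) = √(0.000822 + 0.0109) = 0.108, so δp = 0.0645.
Q = p − z + b: δQ = √(δp² + δz² + δb²) = √(0.00415 + 5.48e-05 + 0.00152) = 0.0757
Q = 0.931.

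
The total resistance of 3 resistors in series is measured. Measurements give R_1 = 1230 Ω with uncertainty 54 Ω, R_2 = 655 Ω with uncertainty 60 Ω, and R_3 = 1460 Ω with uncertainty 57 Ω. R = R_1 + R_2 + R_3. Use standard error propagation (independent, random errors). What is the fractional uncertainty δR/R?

For a sum/difference, combine absolute errors in quadrature:
  (δR_1)² = 2920;  (δR_2)² = 3600;  (δR_3)² = 3250
δR = √(9760) = 98.8 Ω
R = 3340 Ω, so δR/R = 98.8/3340 = 0.0295.

0.0295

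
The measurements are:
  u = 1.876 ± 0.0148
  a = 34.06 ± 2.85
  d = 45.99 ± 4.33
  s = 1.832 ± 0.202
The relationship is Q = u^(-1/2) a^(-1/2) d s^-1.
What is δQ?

0.474

Each factor contributes (exponent × relative error)² to (δQ/Q)²:
  (−½·δu/u)² = (-0.5×0.00789)² = 1.56e-05;  (−½·δa/a)² = (-0.5×0.0837)² = 0.00175;  (1·δd/d)² = (1×0.0942)² = 0.00886;  (-1·δs/s)² = (-1×0.110)² = 0.0122
δQ/Q = √(0.0228) = 0.151
Q = 3.141, so δQ = 0.151 × 3.141 = 0.474.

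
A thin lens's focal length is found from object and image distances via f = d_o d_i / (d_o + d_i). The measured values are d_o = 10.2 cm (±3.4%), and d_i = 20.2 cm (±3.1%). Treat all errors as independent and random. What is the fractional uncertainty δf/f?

0.0249

∂f/∂d_o = (d_i/(d_o+d_i))² = 0.442;  ∂f/∂d_i = (d_o/(d_o+d_i))² = 0.113
δf = √((∂f/∂d_o · δd_o)² + (∂f/∂d_i · δd_i)²) = √(0.0234 + 0.00497) = 0.169 cm
f = 6.78 cm, so δf/f = 0.169/6.78 = 0.0249.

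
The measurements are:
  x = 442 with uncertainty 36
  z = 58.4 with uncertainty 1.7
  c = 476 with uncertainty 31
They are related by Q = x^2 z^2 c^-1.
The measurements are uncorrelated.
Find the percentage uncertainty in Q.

18.5%

Products/powers → add relative errors in quadrature, weighted by exponent:
  (2·δx/x)² = (2×0.0814)² = 0.0265;  (2·δz/z)² = (2×0.0291)² = 0.00339;  (-1·δc/c)² = (-1×0.0651)² = 0.00424
δQ/Q = √(0.0342) = 0.185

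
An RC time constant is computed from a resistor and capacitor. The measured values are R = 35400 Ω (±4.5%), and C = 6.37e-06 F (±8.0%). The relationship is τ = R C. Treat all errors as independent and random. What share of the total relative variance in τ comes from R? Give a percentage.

(δτ/τ)² = (1·δR/R)² + (1·δC/C)²
  R term: (1×0.0450)² = 0.00202
  C term: (1×0.0800)² = 0.00640
Total = 0.00843. Share from R = 0.00202/0.00843 = 0.240.

24.0%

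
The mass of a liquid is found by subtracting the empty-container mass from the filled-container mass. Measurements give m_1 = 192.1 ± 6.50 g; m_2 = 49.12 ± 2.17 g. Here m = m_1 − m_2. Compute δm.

6.85 g

m is a linear combination, so absolute uncertainties add in quadrature:
  (δm_1)² = 42.2;  (δm_2)² = 4.71
δm = √(47.0) = 6.85 g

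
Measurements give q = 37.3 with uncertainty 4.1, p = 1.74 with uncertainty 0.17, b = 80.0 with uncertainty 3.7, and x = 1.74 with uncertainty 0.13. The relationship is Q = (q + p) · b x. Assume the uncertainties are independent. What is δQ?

745

Let u = q + p = 39.0. δu = √(δq² + δp²) = √(16.8 + 0.0289) = 4.10, so δu/u = 0.105.
Q is then a monomial in u, b, x:
δQ/Q = √((δu/u)² + (1·δb/b)² + (1·δx/x)²) = √(0.0110 + 0.00214 + 0.00558) = 0.137
Q = 5430, so δQ = 0.137 × 5430 = 745.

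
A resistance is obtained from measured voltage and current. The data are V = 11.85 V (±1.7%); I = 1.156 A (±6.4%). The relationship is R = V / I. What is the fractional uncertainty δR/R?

0.0662

R is a product of powers, so relative uncertainties combine in quadrature:
  (1·δV/V)² = (1×0.0170)² = 0.000289;  (-1·δI/I)² = (-1×0.0640)² = 0.00410
δR/R = √(0.00439) = 0.0662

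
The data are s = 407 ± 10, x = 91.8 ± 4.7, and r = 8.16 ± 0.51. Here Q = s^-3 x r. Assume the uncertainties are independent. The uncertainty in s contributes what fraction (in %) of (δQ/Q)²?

(δQ/Q)² = (-3·δs/s)² + (1·δx/x)² + (1·δr/r)²
  s term: (-3×0.0246)² = 0.00543
  x term: (1×0.0512)² = 0.00262
  r term: (1×0.0625)² = 0.00391
Total = 0.0120. Share from s = 0.00543/0.0120 = 0.454.

45.4%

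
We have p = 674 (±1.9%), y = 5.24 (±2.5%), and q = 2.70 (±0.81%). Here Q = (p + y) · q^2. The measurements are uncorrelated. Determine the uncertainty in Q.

123

Let u = p + y = 679. δu = √(δp² + δy²) = √(164 + 0.0172) = 12.8, so δu/u = 0.0189.
Q is then a monomial in u, q:
δQ/Q = √((δu/u)² + (2·δq/q)²) = √(0.000355 + 0.000262) = 0.0249
Q = 4950, so δQ = 0.0249 × 4950 = 123.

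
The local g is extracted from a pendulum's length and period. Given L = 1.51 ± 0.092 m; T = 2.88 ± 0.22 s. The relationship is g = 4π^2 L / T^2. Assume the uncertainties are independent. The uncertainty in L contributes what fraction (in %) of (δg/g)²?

13.7%

(δg/g)² = (1·δL/L)² + (-2·δT/T)²
  L term: (1×0.0609)² = 0.00371
  T term: (-2×0.0764)² = 0.0233
Total = 0.0271. Share from L = 0.00371/0.0271 = 0.137.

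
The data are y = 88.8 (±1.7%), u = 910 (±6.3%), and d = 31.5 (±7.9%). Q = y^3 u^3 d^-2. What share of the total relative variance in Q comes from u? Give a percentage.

56.4%

(δQ/Q)² = (3·δy/y)² + (3·δu/u)² + (-2·δd/d)²
  y term: (3×0.0170)² = 0.00260
  u term: (3×0.0630)² = 0.0357
  d term: (-2×0.0790)² = 0.0250
Total = 0.0633. Share from u = 0.0357/0.0633 = 0.564.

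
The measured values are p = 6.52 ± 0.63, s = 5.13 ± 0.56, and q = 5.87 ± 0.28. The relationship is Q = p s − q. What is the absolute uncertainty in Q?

4.88

Let w = p·s = 33.4. δw/w = √((1·δp/p)² + (1·δs/s)²) = √(0.00934 + 0.0119) = 0.146, so δw = 4.88.
Q = w − q: δQ = √(δw² + δq²) = √(23.8 + 0.0784) = 4.88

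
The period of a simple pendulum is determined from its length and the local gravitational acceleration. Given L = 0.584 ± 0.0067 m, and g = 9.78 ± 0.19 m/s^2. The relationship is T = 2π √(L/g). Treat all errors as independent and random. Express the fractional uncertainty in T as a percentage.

Each factor contributes (exponent × relative error)² to (δT/T)²:
  (½·δL/L)² = (0.5×0.0115)² = 3.29e-05;  (−½·δg/g)² = (-0.5×0.0194)² = 9.44e-05
δT/T = √(0.000127) = 0.0113

1.13%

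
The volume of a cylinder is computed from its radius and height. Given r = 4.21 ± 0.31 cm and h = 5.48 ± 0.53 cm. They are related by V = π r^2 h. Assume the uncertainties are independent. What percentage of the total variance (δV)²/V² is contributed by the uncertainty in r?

(δV/V)² = (2·δr/r)² + (1·δh/h)²
  r term: (2×0.0736)² = 0.0217
  h term: (1×0.0967)² = 0.00935
Total = 0.0310. Share from r = 0.0217/0.0310 = 0.699.

69.9%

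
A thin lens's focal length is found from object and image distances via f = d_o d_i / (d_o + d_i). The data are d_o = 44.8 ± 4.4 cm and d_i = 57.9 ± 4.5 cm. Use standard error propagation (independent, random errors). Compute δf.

∂f/∂d_o = (d_i/(d_o+d_i))² = 0.318;  ∂f/∂d_i = (d_o/(d_o+d_i))² = 0.190
δf = √((∂f/∂d_o · δd_o)² + (∂f/∂d_i · δd_i)²) = √(1.96 + 0.733) = 1.64 cm

1.64 cm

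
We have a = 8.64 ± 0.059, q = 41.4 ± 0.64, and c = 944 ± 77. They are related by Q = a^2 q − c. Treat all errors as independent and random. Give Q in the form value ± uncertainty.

2150 ± 100.0

Let p = a^2·q = 3090. δp/p = √((2·δa/a)² + (1·δq/q)²) = √(0.000187 + 0.000239) = 0.0206, so δp = 63.7.
Q = p − c: δQ = √(δp² + δc²) = √(4060 + 5930) = 100.0
Q = 2150.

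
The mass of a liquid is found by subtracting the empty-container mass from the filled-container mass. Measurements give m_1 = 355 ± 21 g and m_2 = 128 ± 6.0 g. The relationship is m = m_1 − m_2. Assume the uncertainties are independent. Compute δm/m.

Each term contributes (cᵢ δxᵢ)² to (δm)²:
  (δm_1)² = 441;  (δm_2)² = 36.0
δm = √(477) = 21.8 g
m = 227 g, so δm/m = 21.8/227 = 0.0962.

0.0962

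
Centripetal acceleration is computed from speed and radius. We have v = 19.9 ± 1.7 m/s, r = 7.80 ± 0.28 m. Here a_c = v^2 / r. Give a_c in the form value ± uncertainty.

50.8 ± 8.86 m/s^2

Each factor contributes (exponent × relative error)² to (δa_c/a_c)²:
  (2·δv/v)² = (2×0.0854)² = 0.0292;  (-1·δr/r)² = (-1×0.0359)² = 0.00129
δa_c/a_c = √(0.0305) = 0.175
a_c = 50.8 m/s^2, so δa_c = 0.175 × 50.8 = 8.86 m/s^2.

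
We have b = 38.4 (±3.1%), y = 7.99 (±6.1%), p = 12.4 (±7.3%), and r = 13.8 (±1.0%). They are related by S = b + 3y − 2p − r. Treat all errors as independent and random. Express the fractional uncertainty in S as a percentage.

11.0%

Sums and differences: (δS)² = Σ (cᵢ δxᵢ)².
  (δb)² = 1.42;  (3·δy)² = 2.14;  (2·δp)² = 3.28;  (δr)² = 0.0190
δS = √(6.85) = 2.62
S = 23.8, so δS/S = 2.62/23.8 = 0.110.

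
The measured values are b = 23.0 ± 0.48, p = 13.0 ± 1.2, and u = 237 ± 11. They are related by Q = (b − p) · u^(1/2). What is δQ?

20.2

Let w = b − p = 10.0. δw = √(δb² + δp²) = √(0.230 + 1.44) = 1.29, so δw/w = 0.129.
Q is then a monomial in w, u:
δQ/Q = √((δw/w)² + (½·δu/u)²) = √(0.0167 + 0.000539) = 0.131
Q = 154, so δQ = 0.131 × 154 = 20.2.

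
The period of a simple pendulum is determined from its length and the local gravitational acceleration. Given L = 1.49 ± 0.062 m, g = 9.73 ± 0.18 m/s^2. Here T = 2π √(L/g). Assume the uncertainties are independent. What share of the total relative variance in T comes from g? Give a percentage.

16.5%

(δT/T)² = (½·δL/L)² + (−½·δg/g)²
  L term: (0.5×0.0416)² = 0.000433
  g term: (-0.5×0.0185)² = 8.56e-05
Total = 0.000518. Share from g = 8.56e-05/0.000518 = 0.165.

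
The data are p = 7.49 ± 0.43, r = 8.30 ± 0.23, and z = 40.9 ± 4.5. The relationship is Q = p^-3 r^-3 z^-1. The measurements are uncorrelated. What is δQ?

For a monomial Q ∝ p^-3, r^-3, z^-1, fractional errors add in quadrature:
  (-3·δp/p)² = (-3×0.0574)² = 0.0297;  (-3·δr/r)² = (-3×0.0277)² = 0.00691;  (-1·δz/z)² = (-1×0.110)² = 0.0121
δQ/Q = √(0.0487) = 0.221
Q = 1.02e-07, so δQ = 0.221 × 1.02e-07 = 2.25e-08.

2.25e-08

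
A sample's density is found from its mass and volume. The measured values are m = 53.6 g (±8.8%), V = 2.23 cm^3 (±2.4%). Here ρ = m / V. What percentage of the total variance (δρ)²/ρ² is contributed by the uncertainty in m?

(δρ/ρ)² = (1·δm/m)² + (-1·δV/V)²
  m term: (1×0.0880)² = 0.00774
  V term: (-1×0.0240)² = 0.000576
Total = 0.00832. Share from m = 0.00774/0.00832 = 0.931.

93.1%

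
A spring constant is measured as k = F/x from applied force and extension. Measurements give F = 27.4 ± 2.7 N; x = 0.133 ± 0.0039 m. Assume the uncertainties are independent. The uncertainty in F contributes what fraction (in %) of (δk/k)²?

(δk/k)² = (1·δF/F)² + (-1·δx/x)²
  F term: (1×0.0985)² = 0.00971
  x term: (-1×0.0293)² = 0.000860
Total = 0.0106. Share from F = 0.00971/0.0106 = 0.919.

91.9%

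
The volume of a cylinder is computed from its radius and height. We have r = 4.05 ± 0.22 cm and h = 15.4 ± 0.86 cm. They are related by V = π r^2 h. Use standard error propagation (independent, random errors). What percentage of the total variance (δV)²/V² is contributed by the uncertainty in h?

20.9%

(δV/V)² = (2·δr/r)² + (1·δh/h)²
  r term: (2×0.0543)² = 0.0118
  h term: (1×0.0558)² = 0.00312
Total = 0.0149. Share from h = 0.00312/0.0149 = 0.209.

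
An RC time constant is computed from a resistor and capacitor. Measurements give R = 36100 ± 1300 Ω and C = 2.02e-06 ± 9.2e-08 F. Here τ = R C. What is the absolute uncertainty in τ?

0.00423 s

Products/powers → add relative errors in quadrature, weighted by exponent:
  (1·δR/R)² = (1×0.0360)² = 0.00130;  (1·δC/C)² = (1×0.0455)² = 0.00207
δτ/τ = √(0.00337) = 0.0581
τ = 0.0729 s, so δτ = 0.0581 × 0.0729 = 0.00423 s.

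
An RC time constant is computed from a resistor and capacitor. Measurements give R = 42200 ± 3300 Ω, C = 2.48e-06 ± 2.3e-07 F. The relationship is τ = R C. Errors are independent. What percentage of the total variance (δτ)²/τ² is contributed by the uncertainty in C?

58.4%

(δτ/τ)² = (1·δR/R)² + (1·δC/C)²
  R term: (1×0.0782)² = 0.00612
  C term: (1×0.0927)² = 0.00860
Total = 0.0147. Share from C = 0.00860/0.0147 = 0.584.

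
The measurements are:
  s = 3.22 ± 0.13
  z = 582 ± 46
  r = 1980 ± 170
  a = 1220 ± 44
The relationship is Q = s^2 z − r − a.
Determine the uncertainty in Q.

Let p = s^2·z = 6030. δp/p = √((2·δs/s)² + (1·δz/z)²) = √(0.00652 + 0.00625) = 0.113, so δp = 682.
Q = p − r − a: δQ = √(δp² + δr² + δa²) = √(4.65e+05 + 28900 + 1940) = 704

704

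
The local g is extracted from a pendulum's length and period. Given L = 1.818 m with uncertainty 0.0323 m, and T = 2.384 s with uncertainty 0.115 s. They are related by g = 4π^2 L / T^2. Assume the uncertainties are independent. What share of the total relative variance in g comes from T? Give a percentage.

96.7%

(δg/g)² = (1·δL/L)² + (-2·δT/T)²
  L term: (1×0.0178)² = 0.000316
  T term: (-2×0.0482)² = 0.00931
Total = 0.00962. Share from T = 0.00931/0.00962 = 0.967.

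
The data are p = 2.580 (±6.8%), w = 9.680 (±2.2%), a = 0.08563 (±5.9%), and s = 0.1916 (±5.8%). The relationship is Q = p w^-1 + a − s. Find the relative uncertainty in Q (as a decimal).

Let h = p·w^-1 = 0.2665. δh/h = √((1·δp/p)² + (-1·δw/w)²) = √(0.00462 + 0.000484) = 0.0715, so δh = 0.0190.
Q = h + a − s: δQ = √(δh² + δa² + δs²) = √(0.000363 + 2.55e-05 + 0.000123) = 0.0226
Q = 0.1606, so δQ/Q = 0.0226/0.1606 = 0.141.

0.141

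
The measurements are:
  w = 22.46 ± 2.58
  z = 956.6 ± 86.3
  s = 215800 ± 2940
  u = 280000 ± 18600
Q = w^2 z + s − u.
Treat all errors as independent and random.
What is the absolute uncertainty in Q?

1.21e+05

Let p = w^2·z = 482600. δp/p = √((2·δw/w)² + (1·δz/z)²) = √(0.0528 + 0.00814) = 0.247, so δp = 1.19e+05.
Q = p + s − u: δQ = √(δp² + δs² + δu²) = √(1.42e+10 + 8.64e+06 + 3.46e+08) = 1.21e+05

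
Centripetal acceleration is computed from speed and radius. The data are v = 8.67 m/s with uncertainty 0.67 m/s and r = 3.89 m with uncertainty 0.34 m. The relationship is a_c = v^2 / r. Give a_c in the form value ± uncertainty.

19.3 ± 3.43 m/s^2

For a monomial a_c ∝ v^2, r^-1, fractional errors add in quadrature:
  (2·δv/v)² = (2×0.0773)² = 0.0239;  (-1·δr/r)² = (-1×0.0874)² = 0.00764
δa_c/a_c = √(0.0315) = 0.178
a_c = 19.3 m/s^2, so δa_c = 0.178 × 19.3 = 3.43 m/s^2.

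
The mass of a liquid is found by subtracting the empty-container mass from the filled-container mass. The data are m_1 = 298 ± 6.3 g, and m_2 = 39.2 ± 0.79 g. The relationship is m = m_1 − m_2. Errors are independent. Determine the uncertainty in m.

Absolute uncertainties add in quadrature for a linear combination:
  (δm_1)² = 39.7;  (δm_2)² = 0.624
δm = √(40.3) = 6.35 g

6.35 g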